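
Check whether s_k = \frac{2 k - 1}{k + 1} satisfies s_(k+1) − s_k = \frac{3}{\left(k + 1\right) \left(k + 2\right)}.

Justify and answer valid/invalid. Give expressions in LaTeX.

valid; difference matches t_k

s_(k+1) = (2*k + 1)/(k + 2)
s_(k+1) − s_k = 3/(k**2 + 3*k + 2)
(s_(k+1) − s_k) − t_k = 0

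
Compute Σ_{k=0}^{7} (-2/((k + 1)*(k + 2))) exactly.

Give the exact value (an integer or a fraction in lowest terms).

Ratio r(k) = (k + 1)/(k + 3).
Gosper form: A/B · C(k+1)/C(k) with A=k + 1, B=k + 3, C=1.
f must satisfy (k + 1)·f(k+1) − (k + 2)·f(k) = 1.
Degrees (1,1,0) ⇒ d ≤ 1.
Match coefficients ⇒ f(k) = k.
Then R = B(k−1)f/C = k*(k + 2), so s_k = R(k)·t_k = -2*k/(k + 1).
Check: Δs_k = -2/(k**2 + 3*k + 2). ✓
Sum = s_(8) − s_(0); s_(8) = -16/9, s_(0) = 0 ⇒ -16/9.

Σ = -16/9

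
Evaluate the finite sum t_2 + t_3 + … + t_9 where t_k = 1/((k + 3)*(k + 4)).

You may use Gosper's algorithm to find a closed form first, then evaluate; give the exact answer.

r(k) = (k + 3)/(k + 5) after simplifying.
So A=k + 3 and B=k + 5, with C=1.
Key eq: (k + 3)·f(k+1) = (k + 4)·f(k) + (1).
Degrees (1,1,0) ⇒ d ≤ 1.
Solving with deg f ≤ 1: f(k) = k/3.
So s_k = (B(k−1)f/C)·t_k = (k*(k + 4)/3)·t_k = k/(3*(k + 3)).
s_(k+1) − s_k = 1/(k**2 + 7*k + 12) = t_k.
Telescoping: Σ = s_(10) − s_(2) = 10/39 − (2/15) = 8/65.

Σ = 8/65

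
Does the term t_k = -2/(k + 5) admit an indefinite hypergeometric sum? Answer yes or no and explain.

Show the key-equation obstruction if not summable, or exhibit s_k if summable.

The ratio is (k + 5)/(k + 6).
So A=k + 5 and B=k + 6, with C=1.
Set up (k + 5)·f(k+1) − (k + 5)·f(k) − (1) = 0.
d = 0 from the (1,1,0) case.
Generic f = c0 gives residual -1; -1 = 0 cannot hold, so t_k is not Gosper-summable.

No. Not Gosper-summable.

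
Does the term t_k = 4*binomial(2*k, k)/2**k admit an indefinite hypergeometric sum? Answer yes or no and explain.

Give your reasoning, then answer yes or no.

t_(k+1)/t_k = (2*k + 1)/(k + 1).
So A=2*k + 1 and B=k + 1, with C=1.
f must satisfy (2*k + 1)·f(k+1) − (k)·f(k) = 1.
d = -1 from the (1,1,0) case.
d = -1 < 0 ⇒ no nonzero polynomial f; not summable.

No; the degree bound rules out any f.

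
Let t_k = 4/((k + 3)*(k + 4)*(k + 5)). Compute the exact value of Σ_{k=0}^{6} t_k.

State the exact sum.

Ratio r(k) = (k + 3)/(k + 6).
Gosper form: A/B · C(k+1)/C(k) with A=k + 3, B=k + 6, C=1.
Solve (k + 3)·f(k+1) − (k + 5)·f(k) = 1.
From deg A=1, deg B=1, deg C=0: d=2.
Coefficient equations give f(k) = k*(k + 7)/24.
Certificate R = B(k−1)f/C = k*(k + 5)*(k + 7)/24 gives s_k = k*(k + 7)/(6*(k + 3)*(k + 4)).
s_(k+1) − s_k = 4/(k**3 + 12*k**2 + 47*k + 60) = t_k.
Sum = s_(7) − s_(0); s_(7) = 49/330, s_(0) = 0 ⇒ 49/330.

Σ = 49/330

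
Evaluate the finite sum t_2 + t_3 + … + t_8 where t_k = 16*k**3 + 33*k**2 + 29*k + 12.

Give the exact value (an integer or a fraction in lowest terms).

Σ = 28518

t_(k+1)/t_k = (16*k**3 + 81*k**2 + 143*k + 90)/(16*k**3 + 33*k**2 + 29*k + 12).
So A=1 and B=1, with C=k**3 + 33*k**2/16 + 29*k/16 + 3/4.
Key eq: (1)·f(k+1) = (1)·f(k) + (k**3 + 33*k**2/16 + 29*k/16 + 3/4).
Degrees (0,0,3) ⇒ d ≤ 4.
Solve for f: f(k) = k*(k + 1)*(4*k**2 - k + 3)/16 (degree 4 ≤ 4).
So s_k = (B(k−1)f/C)·t_k = (k*(4*k**2 - k + 3)/(16*k**2 + 17*k + 12))·t_k = k*(4*k**3 + 3*k**2 + 2*k + 3).
Check: Δs_k = 16*k**3 + 33*k**2 + 29*k + 12. ✓
Telescoping: Σ = s_(9) − s_(2) = 28620 − (102) = 28518.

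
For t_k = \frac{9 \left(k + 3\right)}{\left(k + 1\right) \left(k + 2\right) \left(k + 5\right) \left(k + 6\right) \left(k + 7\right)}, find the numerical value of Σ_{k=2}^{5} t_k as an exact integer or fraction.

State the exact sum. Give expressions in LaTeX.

Compute t_(k+1)/t_k: get (k + 1)*(k + 4)*(k + 5)/((k + 3)**2*(k + 8)).
Gosper form: A/B · C(k+1)/C(k) with A=k + 1, B=k + 8, C=k**3 + 10*k**2 + 33*k + 36.
f must satisfy (k + 1)·f(k+1) − (k + 7)·f(k) = k**3 + 10*k**2 + 33*k + 36.
d = 6 from the (1,1,3) case.
Coefficient equations give f(k) = k*(k + 2)*(k + 3)*(k + 4)*(k**2 + 12*k + 41)/90.
Then R = B(k−1)f/C = k*(k + 2)*(k + 7)*(k**2 + 12*k + 41)/(90*(k + 3)), so s_k = R(k)·t_k = k*(k**2 + 12*k + 41)/(10*(k**3 + 12*k**2 + 41*k + 30)).
Check: Δs_k = 9*(k + 3)/(k**5 + 21*k**4 + 163*k**3 + 567*k**2 + 844*k + 420). ✓
Σ_(k=2)^(5) t_k = s_(6) − s_(2) = 149/1540 − (23/280) = 9/616.

Σ = 9/616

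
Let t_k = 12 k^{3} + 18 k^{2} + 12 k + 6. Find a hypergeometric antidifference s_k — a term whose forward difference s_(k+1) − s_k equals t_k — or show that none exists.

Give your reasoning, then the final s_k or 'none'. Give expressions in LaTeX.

s_k = 3 k \left(k^{3} + 1\right)

Compute t_(k+1)/t_k: get (2*k**3 + 9*k**2 + 14*k + 8)/(2*k**3 + 3*k**2 + 2*k + 1).
Normal form (A,B,C) = (1, 1, k**3 + 3*k**2/2 + k + 1/2).
f must satisfy (1)·f(k+1) − (1)·f(k) = k**3 + 3*k**2/2 + k + 1/2.
deg f ≤ 4 (via 0,0,3).
Coefficient equations give f(k) = k*(k + 1)*(k**2 - k + 1)/4.
Get s_k = R·t_k = 3*k*(k**3 + 1) with R(k) = B(k−1)f(k)/C(k) = k*(k**2 - k + 1)/(2*(2*k**2 + k + 1)).
Δs = 12*k**3 + 18*k**2 + 12*k + 6, as required.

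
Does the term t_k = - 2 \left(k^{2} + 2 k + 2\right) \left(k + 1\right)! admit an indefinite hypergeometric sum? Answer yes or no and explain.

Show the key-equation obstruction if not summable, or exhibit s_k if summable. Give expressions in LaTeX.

t_(k+1)/t_k = (k + 2)*(2*k + (k + 1)**2 + 4)/(k**2 + 2*k + 2).
A = k + 2, B = 1, C = k**2 + 2*k + 2.
Solve (k + 2)·f(k+1) − (1)·f(k) = k**2 + 2*k + 2.
d = 1 from the (1,0,2) case.
Solving with deg f ≤ 1: f(k) = k.
Certificate R = B(k−1)f/C = k/(k**2 + 2*k + 2) gives s_k = -2*k*factorial(k + 1).
Verify: -2*(k**2 + 2*k + 2)*factorial(k + 1) matches t_k.

Yes. s_k = - 2 k \left(k + 1\right)!.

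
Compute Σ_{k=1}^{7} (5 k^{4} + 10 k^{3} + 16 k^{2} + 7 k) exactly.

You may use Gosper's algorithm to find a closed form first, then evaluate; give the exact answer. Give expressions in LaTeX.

Σ = 33656

The ratio is (5*k**4 + 30*k**3 + 76*k**2 + 89*k + 38)/(k*(5*k**3 + 10*k**2 + 16*k + 7)).
Gosper form: A/B · C(k+1)/C(k) with A=1, B=1, C=k**4 + 2*k**3 + 16*k**2/5 + 7*k/5.
Solve (1)·f(k+1) − (1)·f(k) = k**4 + 2*k**3 + 16*k**2/5 + 7*k/5.
deg f ≤ 5 (via 0,0,4).
A polynomial solution: f(k) = k*(k - 1)*(k**3 + k**2 + 3*k + 1)/5.
Certificate R = B(k−1)f/C = (k - 1)*(k**3 + k**2 + 3*k + 1)/(5*k**3 + 10*k**2 + 16*k + 7) gives s_k = k*(k**4 + 2*k**2 - 2*k - 1).
Δs = k*(5*k**3 + 10*k**2 + 16*k + 7), as required.
Sum = s_(8) − s_(1); s_(8) = 33656, s_(1) = 0 ⇒ 33656.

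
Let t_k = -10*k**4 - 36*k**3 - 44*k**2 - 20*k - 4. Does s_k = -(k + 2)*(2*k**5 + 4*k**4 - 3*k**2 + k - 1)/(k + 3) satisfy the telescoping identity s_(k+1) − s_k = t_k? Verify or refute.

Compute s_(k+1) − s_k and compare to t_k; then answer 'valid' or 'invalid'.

Invalid: residual (8*k**5 + 62*k**4 + 152*k**3 + 155*k**2 + 63*k + 13)/(k**2 + 7*k + 12) ≠ 0.

s_(k+1) = -(k + 3)*(k + 2*(k + 1)**5 + 4*(k + 1)**4 - 3*(k + 1)**2)/(k + 4)
s_(k+1) − s_k = (-10*k**6 - 98*k**5 - 354*k**4 - 608*k**3 - 517*k**2 - 205*k - 35)/(k**2 + 7*k + 12)
(s_(k+1) − s_k) − t_k = (8*k**5 + 62*k**4 + 152*k**3 + 155*k**2 + 63*k + 13)/(k**2 + 7*k + 12)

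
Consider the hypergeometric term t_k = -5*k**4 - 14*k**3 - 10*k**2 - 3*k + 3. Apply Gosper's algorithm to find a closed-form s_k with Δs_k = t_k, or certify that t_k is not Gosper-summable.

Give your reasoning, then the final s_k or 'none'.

s_k = k*(-k**4 - k**3 + 2*k**2 + 3)

Compute t_(k+1)/t_k: get (5*k**4 + 34*k**3 + 82*k**2 + 85*k + 29)/(5*k**4 + 14*k**3 + 10*k**2 + 3*k - 3).
Take A(k)=1, B(k)=1, C(k)=k**4 + 14*k**3/5 + 2*k**2 + 3*k/5 - 3/5.
Key eq: (1)·f(k+1) = (1)·f(k) + (k**4 + 14*k**3/5 + 2*k**2 + 3*k/5 - 3/5).
deg f ≤ 5 (via 0,0,4).
Coefficient equations give f(k) = k*(k**4 + k**3 - 2*k**2 - 3)/5.
So s_k = (B(k−1)f/C)·t_k = (k*(k**4 + k**3 - 2*k**2 - 3)/(5*k**4 + 14*k**3 + 10*k**2 + 3*k - 3))·t_k = k*(-k**4 - k**3 + 2*k**2 + 3).
Δs = -5*k**4 - 14*k**3 - 10*k**2 - 3*k + 3, as required.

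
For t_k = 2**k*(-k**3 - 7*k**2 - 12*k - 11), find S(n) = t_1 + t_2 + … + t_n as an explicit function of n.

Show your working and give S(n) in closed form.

S(n) = -2*2**n*n**3 - 8*2**n*n**2 - 14*2**n*n - 14*2**n + 14

r(k) = 2*(k**3 + 10*k**2 + 29*k + 31)/(k**3 + 7*k**2 + 12*k + 11) after simplifying.
Take A(k)=2, B(k)=1, C(k)=k**3 + 7*k**2 + 12*k + 11.
Solve (2)·f(k+1) − (1)·f(k) = k**3 + 7*k**2 + 12*k + 11.
d = 3 from the (0,0,3) case.
Coefficient equations give f(k) = k**3 + k**2 + 2*k + 3.
So s_k = (B(k−1)f/C)·t_k = ((k**3 + k**2 + 2*k + 3)/(k**3 + 7*k**2 + 12*k + 11))·t_k = 2**k*(-k**3 - k**2 - 2*k - 3).
Verify: 2**k*(-k**3 - 7*k**2 - 12*k - 11) matches t_k.
Telescope: S(n) = s_(n+1) − s_(1) = 2**(n + 1)*(-n**3 - 4*n**2 - 7*n - 7) − (-14) = -2*2**n*n**3 - 8*2**n*n**2 - 14*2**n*n - 14*2**n + 14.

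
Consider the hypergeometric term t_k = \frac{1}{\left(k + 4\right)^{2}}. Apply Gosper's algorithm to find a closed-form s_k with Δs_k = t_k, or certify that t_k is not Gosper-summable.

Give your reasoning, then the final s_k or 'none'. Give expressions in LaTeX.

none — t_k is not Gosper-summable

Step 1: r(k) = (k + 4)**2/(k + 5)**2.
So A=k**2 + 8*k + 16 and B=k**2 + 10*k + 25, with C=1.
Key eq: (k**2 + 8*k + 16)·f(k+1) = (k**2 + 8*k + 16)·f(k) + (1).
Bound: deg f ≤ 0.
Write f(k) = c0. Then LHS − RHS = -1, requiring -1 = 0: contradictory. No certificate.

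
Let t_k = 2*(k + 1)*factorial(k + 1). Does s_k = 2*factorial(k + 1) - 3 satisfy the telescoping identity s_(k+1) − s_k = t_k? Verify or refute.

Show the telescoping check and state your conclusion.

s_(k+1) = 2*factorial(k + 2) - 3
s_(k+1) − s_k = 2*(k + 1)*factorial(k + 1)
(s_(k+1) − s_k) − t_k = 0

Valid: the claim telescopes to t_k.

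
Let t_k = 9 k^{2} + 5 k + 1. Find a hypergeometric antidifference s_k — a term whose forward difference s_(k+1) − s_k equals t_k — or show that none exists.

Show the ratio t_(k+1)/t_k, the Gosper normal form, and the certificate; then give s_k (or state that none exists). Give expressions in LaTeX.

s_k = k^{2} \left(3 k - 2\right)

r(k) = (9*k**2 + 23*k + 15)/(9*k**2 + 5*k + 1) after simplifying.
Factor: A=1; B=1; C=k**2 + 5*k/9 + 1/9.
f must satisfy (1)·f(k+1) − (1)·f(k) = k**2 + 5*k/9 + 1/9.
Bound: deg f ≤ 3.
Solving with deg f ≤ 3: f(k) = k**2*(3*k - 2)/9.
R(k) = B(k−1)·f(k)/C(k) = k**2*(3*k - 2)/(9*k**2 + 5*k + 1); s_k = R·t_k = k**2*(3*k - 2).
Verify: 9*k**2 + 5*k + 1 matches t_k.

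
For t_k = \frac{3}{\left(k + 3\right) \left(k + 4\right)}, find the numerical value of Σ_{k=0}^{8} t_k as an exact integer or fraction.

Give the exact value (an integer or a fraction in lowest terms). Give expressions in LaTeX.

Step 1: r(k) = (k + 3)/(k + 5).
Normal form (A,B,C) = (k + 3, k + 5, 1).
Need (k + 3)·f(k+1) − (k + 4)·f(k) = 1.
Degrees (1,1,0) ⇒ d ≤ 1.
Solve for f: f(k) = k/3 (degree 1 ≤ 1).
R(k) = B(k−1)·f(k)/C(k) = k*(k + 4)/3; s_k = R·t_k = k/(k + 3).
Check: Δs_k = 3/(k**2 + 7*k + 12). ✓
Evaluate s at k=9 and k=0: 3/4 and 0; difference 3/4.

Σ = 3/4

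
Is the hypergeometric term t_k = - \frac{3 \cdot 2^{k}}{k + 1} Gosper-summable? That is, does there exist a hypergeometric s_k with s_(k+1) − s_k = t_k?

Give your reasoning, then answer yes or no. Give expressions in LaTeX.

No — negative degree bound, so no certificate f.

Compute t_(k+1)/t_k: get 2*(k + 1)/(k + 2).
Gosper form: A/B · C(k+1)/C(k) with A=2*k + 2, B=k + 2, C=1.
Need (2*k + 2)·f(k+1) − (k + 1)·f(k) = 1.
d = -1 from the (1,1,0) case.
d = -1 < 0 ⇒ no nonzero polynomial f; not summable.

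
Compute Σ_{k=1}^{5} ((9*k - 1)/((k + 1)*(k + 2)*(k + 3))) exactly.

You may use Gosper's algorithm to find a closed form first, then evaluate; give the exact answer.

r(k) = (k + 1)*(9*k + 8)/((k + 4)*(9*k - 1)) after simplifying.
Gosper form: A/B · C(k+1)/C(k) with A=k + 1, B=k + 4, C=k - 1/9.
Set up (k + 1)·f(k+1) − (k + 3)·f(k) − (k - 1/9) = 0.
Degrees (1,1,1) ⇒ d ≤ 2.
Solving with deg f ≤ 2: f(k) = k*(2*k - 3)/9.
So s_k = (B(k−1)f/C)·t_k = (k*(k + 3)*(2*k - 3)/(9*k - 1))·t_k = k*(2*k - 3)/((k + 1)*(k + 2)).
s_(k+1) − s_k = (9*k - 1)/(k**3 + 6*k**2 + 11*k + 6) = t_k.
Sum = s_(6) − s_(1); s_(6) = 27/28, s_(1) = -1/6 ⇒ 95/84.

Σ = 95/84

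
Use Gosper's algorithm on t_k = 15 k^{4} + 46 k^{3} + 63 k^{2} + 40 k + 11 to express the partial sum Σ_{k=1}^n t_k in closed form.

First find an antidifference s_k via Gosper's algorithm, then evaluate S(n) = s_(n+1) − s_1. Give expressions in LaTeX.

S(n) = n \left(3 n^{4} + 19 n^{3} + 49 n^{2} + 63 n + 41\right)

Ratio r(k) = (15*k**4 + 106*k**3 + 291*k**2 + 364*k + 175)/(15*k**4 + 46*k**3 + 63*k**2 + 40*k + 11).
Factor: A=1; B=1; C=k**4 + 46*k**3/15 + 21*k**2/5 + 8*k/3 + 11/15.
Set up (1)·f(k+1) − (1)·f(k) − (k**4 + 46*k**3/15 + 21*k**2/5 + 8*k/3 + 11/15) = 0.
deg f ≤ 5 (via 0,0,4).
A polynomial solution: f(k) = k*(3*k**4 + 4*k**3 + 3*k**2 + 1)/15.
Then R = B(k−1)f/C = k*(3*k**4 + 4*k**3 + 3*k**2 + 1)/(15*k**4 + 46*k**3 + 63*k**2 + 40*k + 11), so s_k = R(k)·t_k = 3*k**5 + 4*k**4 + 3*k**3 + k.
Δs = 15*k**4 + 46*k**3 + 63*k**2 + 40*k + 11, as required.
Σ_(k=1)^n t_k = s_(n+1) − s_(1) = (3*n**5 + 19*n**4 + 49*n**3 + 63*n**2 + 41*n + 11) − (11), i.e. n*(3*n**4 + 19*n**3 + 49*n**2 + 63*n + 41).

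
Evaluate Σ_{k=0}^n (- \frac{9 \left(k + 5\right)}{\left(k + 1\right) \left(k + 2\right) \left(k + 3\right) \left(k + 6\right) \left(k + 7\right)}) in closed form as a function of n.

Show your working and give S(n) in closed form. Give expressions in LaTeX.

S(n) = \frac{- n^{3} - 12 n^{2} - 41 n - 30}{4 \left(n^{3} + 12 n^{2} + 41 n + 42\right)}

t_(k+1)/t_k = (k + 1)*(k + 6)**2/((k + 4)*(k + 5)*(k + 8)).
Normal form (A,B,C) = (k + 1, k + 8, k**3 + 14*k**2 + 65*k + 100).
Solve (k + 1)·f(k+1) − (k + 7)·f(k) = k**3 + 14*k**2 + 65*k + 100.
d = 6 from the (1,1,3) case.
Solve for f: f(k) = k*(k + 3)*(k + 4)**2*(k + 5)**2/36 (degree 6 ≤ 6).
Get s_k = R·t_k = k*(-k**2 - 9*k - 20)/(4*(k**3 + 9*k**2 + 20*k + 12)) with R(k) = B(k−1)f(k)/C(k) = k*(k + 3)*(k + 4)*(k + 7)/36.
Verify: 9*(-k - 5)/(k**5 + 19*k**4 + 131*k**3 + 401*k**2 + 540*k + 252) matches t_k.
Evaluate: s_(n+1) = (-n**3 - 12*n**2 - 41*n - 30)/(4*(n**3 + 12*n**2 + 41*n + 42)); subtract s_(0) = 0 ⇒ S(n) = (-n**3 - 12*n**2 - 41*n - 30)/(4*(n**3 + 12*n**2 + 41*n + 42)).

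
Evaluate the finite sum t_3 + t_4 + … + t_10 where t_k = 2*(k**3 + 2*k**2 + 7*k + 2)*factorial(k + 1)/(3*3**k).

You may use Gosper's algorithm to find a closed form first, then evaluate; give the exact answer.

The ratio is (k**4 + 7*k**3 + 24*k**2 + 40*k + 24)/(3*(k**3 + 2*k**2 + 7*k + 2)).
Factor: A=k/3 + 2/3; B=1; C=k**3 + 2*k**2 + 7*k + 2.
f must satisfy (k/3 + 2/3)·f(k+1) − (1)·f(k) = k**3 + 2*k**2 + 7*k + 2.
deg f ≤ 2 (via 1,0,3).
Match coefficients ⇒ f(k) = 3*(k**2 + k + 2).
R(k) = B(k−1)·f(k)/C(k) = 3*(k**2 + k + 2)/(k**3 + 2*k**2 + 7*k + 2); s_k = R·t_k = 2*(k**2 + k + 2)*factorial(k + 1)/3**k.
s_(k+1) − s_k = 2*(k**3 + 2*k**2 + 7*k + 2)*factorial(k + 1)/(3*3**k) = t_k.
Σ_(k=3)^(10) t_k = s_(11) − s_(3) = 528281600/729 − (224/9) = 528263456/729.

Σ = 528263456/729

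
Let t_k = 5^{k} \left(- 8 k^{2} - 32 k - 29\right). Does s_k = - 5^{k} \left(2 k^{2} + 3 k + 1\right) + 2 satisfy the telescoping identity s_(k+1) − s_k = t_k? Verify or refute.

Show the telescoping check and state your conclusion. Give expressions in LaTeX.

s_(k+1) = -5*5**k*(3*k + 2*(k + 1)**2 + 4) + 2
s_(k+1) − s_k = 5**k*(-8*k**2 - 32*k - 29)
(s_(k+1) − s_k) − t_k = 0

Valid: the claim telescopes to t_k.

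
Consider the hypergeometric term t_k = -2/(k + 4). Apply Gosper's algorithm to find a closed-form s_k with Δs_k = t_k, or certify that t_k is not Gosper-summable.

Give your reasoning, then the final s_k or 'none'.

not Gosper-summable; s_k does not exist

The ratio is (k + 4)/(k + 5).
Normal form (A,B,C) = (k + 4, k + 5, 1).
Key eq: (k + 4)·f(k+1) = (k + 4)·f(k) + (1).
Degrees (1,1,0) ⇒ d ≤ 0.
Write f(k) = c0. Then LHS − RHS = -1, requiring -1 = 0: contradictory. No certificate.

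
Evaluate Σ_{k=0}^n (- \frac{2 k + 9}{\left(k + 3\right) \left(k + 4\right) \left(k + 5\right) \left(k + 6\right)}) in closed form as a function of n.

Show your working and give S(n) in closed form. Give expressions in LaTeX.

t_(k+1)/t_k = (k + 3)*(2*k + 11)/((k + 7)*(2*k + 9)).
Gosper form: A/B · C(k+1)/C(k) with A=k + 3, B=k + 7, C=k + 9/2.
Set up (k + 3)·f(k+1) − (k + 6)·f(k) − (k + 9/2) = 0.
From deg A=1, deg B=1, deg C=1: d=3.
Solve for f: f(k) = k*(k + 4)*(k + 8)/30 (degree 3 ≤ 3).
Certificate R = B(k−1)f/C = k*(k + 4)*(k + 6)*(k + 8)/(15*(2*k + 9)) gives s_k = k*(-k - 8)/(15*(k**2 + 8*k + 15)).
Δs = (-2*k - 9)/(k**4 + 18*k**3 + 119*k**2 + 342*k + 360), as required.
Σ_(k=0)^n t_k = s_(n+1) − s_(0) = ((-n**2 - 10*n - 9)/(15*(n**2 + 10*n + 24))) − (0), i.e. (-n**2 - 10*n - 9)/(15*(n**2 + 10*n + 24)).

S(n) = \frac{- n^{2} - 10 n - 9}{15 \left(n^{2} + 10 n + 24\right)}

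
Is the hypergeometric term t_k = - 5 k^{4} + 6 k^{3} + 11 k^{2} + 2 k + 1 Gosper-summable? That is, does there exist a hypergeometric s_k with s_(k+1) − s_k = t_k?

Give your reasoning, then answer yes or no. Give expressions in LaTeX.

Yes. s_k = k \left(- k^{4} + 4 k^{3} - k^{2} - 3 k + 2\right).

The ratio is (5*k**4 + 14*k**3 + k**2 - 22*k - 15)/(5*k**4 - 6*k**3 - 11*k**2 - 2*k - 1).
Factor: A=1; B=1; C=k**4 - 6*k**3/5 - 11*k**2/5 - 2*k/5 - 1/5.
Need (1)·f(k+1) − (1)·f(k) = k**4 - 6*k**3/5 - 11*k**2/5 - 2*k/5 - 1/5.
From deg A=0, deg B=0, deg C=4: d=5.
A polynomial solution: f(k) = k*(k**4 - 4*k**3 + k**2 + 3*k - 2)/5.
Get s_k = R·t_k = k*(-k**4 + 4*k**3 - k**2 - 3*k + 2) with R(k) = B(k−1)f(k)/C(k) = k*(k**4 - 4*k**3 + k**2 + 3*k - 2)/(5*k**4 - 6*k**3 - 11*k**2 - 2*k - 1).
Δs = -5*k**4 + 6*k**3 + 11*k**2 + 2*k + 1, as required.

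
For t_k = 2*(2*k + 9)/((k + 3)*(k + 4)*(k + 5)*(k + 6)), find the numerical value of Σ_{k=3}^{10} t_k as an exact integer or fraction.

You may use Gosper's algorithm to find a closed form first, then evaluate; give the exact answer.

Compute t_(k+1)/t_k: get (k + 3)*(2*k + 11)/((k + 7)*(2*k + 9)).
Gosper form: A/B · C(k+1)/C(k) with A=k + 3, B=k + 7, C=k + 9/2.
f must satisfy (k + 3)·f(k+1) − (k + 6)·f(k) = k + 9/2.
From deg A=1, deg B=1, deg C=1: d=3.
Coefficient equations give f(k) = k*(k + 4)*(k + 8)/30.
Certificate R = B(k−1)f/C = k*(k + 4)*(k + 6)*(k + 8)/(15*(2*k + 9)) gives s_k = 2*k*(k + 8)/(15*(k**2 + 8*k + 15)).
Check: Δs_k = 2*(2*k + 9)/(k**4 + 18*k**3 + 119*k**2 + 342*k + 360). ✓
Evaluate s at k=11 and k=3: 209/1680 and 11/120; difference 11/336.

Σ = 11/336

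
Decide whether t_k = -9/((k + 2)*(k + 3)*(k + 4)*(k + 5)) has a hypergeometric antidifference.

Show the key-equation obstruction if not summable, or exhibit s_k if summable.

Yes. s_k = k*(-k**2 - 9*k - 26)/(8*(k + 2)*(k + 3)*(k + 4)).

The ratio is (k + 2)/(k + 6).
Gosper form: A/B · C(k+1)/C(k) with A=k + 2, B=k + 6, C=1.
Set up (k + 2)·f(k+1) − (k + 5)·f(k) − (1) = 0.
deg f ≤ 3 (via 1,1,0).
Solving with deg f ≤ 3: f(k) = k*(k**2 + 9*k + 26)/72.
R(k) = B(k−1)·f(k)/C(k) = k*(k + 5)*(k**2 + 9*k + 26)/72; s_k = R·t_k = k*(-k**2 - 9*k - 26)/(8*(k + 2)*(k + 3)*(k + 4)).
Check: Δs_k = -9/(k**4 + 14*k**3 + 71*k**2 + 154*k + 120). ✓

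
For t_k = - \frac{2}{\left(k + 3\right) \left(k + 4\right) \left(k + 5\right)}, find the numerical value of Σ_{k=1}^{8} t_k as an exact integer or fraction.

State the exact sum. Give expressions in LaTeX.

Σ = -17/390

Step 1: r(k) = (k + 3)/(k + 6).
Normal form (A,B,C) = (k + 3, k + 6, 1).
Set up (k + 3)·f(k+1) − (k + 5)·f(k) − (1) = 0.
Degrees (1,1,0) ⇒ d ≤ 2.
Coefficient equations give f(k) = k*(k + 7)/24.
So s_k = (B(k−1)f/C)·t_k = (k*(k + 5)*(k + 7)/24)·t_k = k*(-k - 7)/(12*(k + 3)*(k + 4)).
Verify: -2/(k**3 + 12*k**2 + 47*k + 60) matches t_k.
Σ_(k=1)^(8) t_k = s_(9) − s_(1) = -1/13 − (-1/30) = -17/390.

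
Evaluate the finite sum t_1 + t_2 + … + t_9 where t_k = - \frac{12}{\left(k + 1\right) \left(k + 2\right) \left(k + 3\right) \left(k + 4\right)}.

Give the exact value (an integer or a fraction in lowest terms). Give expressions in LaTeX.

Σ = -47/286

Step 1: r(k) = (k + 1)/(k + 5).
So A=k + 1 and B=k + 5, with C=1.
f must satisfy (k + 1)·f(k+1) − (k + 4)·f(k) = 1.
From deg A=1, deg B=1, deg C=0: d=3.
Solving with deg f ≤ 3: f(k) = k*(k**2 + 6*k + 11)/18.
Then R = B(k−1)f/C = k*(k + 4)*(k**2 + 6*k + 11)/18, so s_k = R(k)·t_k = 2*k*(-k**2 - 6*k - 11)/(3*(k + 1)*(k + 2)*(k + 3)).
Check: Δs_k = -12/(k**4 + 10*k**3 + 35*k**2 + 50*k + 24). ✓
Telescoping: Σ = s_(10) − s_(1) = -95/143 − (-1/2) = -47/286.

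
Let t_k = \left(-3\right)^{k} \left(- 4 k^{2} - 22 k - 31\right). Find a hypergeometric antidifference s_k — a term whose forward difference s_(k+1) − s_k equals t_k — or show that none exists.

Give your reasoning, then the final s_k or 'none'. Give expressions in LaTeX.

s_k = \left(-3\right)^{k} \left(k^{2} + 4 k + 4\right)

t_(k+1)/t_k = 3*(-4*k**2 - 30*k - 57)/(4*k**2 + 22*k + 31).
A = -3, B = 1, C = k**2 + 11*k/2 + 31/4.
f must satisfy (-3)·f(k+1) − (1)·f(k) = k**2 + 11*k/2 + 31/4.
From deg A=0, deg B=0, deg C=2: d=2.
Coefficient equations give f(k) = -(k + 2)**2/4.
So s_k = (B(k−1)f/C)·t_k = (-(k + 2)**2/(4*k**2 + 22*k + 31))·t_k = (-3)**k*(k**2 + 4*k + 4).
Δs = (-3)**k*(-4*k**2 - 22*k - 31), as required.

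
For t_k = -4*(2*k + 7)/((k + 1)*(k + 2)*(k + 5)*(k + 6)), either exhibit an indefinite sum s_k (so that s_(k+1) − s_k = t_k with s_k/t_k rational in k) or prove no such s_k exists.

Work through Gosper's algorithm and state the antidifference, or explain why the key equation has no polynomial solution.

r(k) = (k + 1)*(k + 5)*(2*k + 9)/((k + 3)*(k + 7)*(2*k + 7)) after simplifying.
A = k + 1, B = k + 7, C = k**3 + 21*k**2/2 + 73*k/2 + 42.
f must satisfy (k + 1)·f(k+1) − (k + 6)·f(k) = k**3 + 21*k**2/2 + 73*k/2 + 42.
Degrees (1,1,3) ⇒ d ≤ 5.
A polynomial solution: f(k) = k*(k + 2)*(k + 3)*(k + 4)*(k + 6)/10.
Get s_k = R·t_k = 4*k*(-k - 6)/(5*(k**2 + 6*k + 5)) with R(k) = B(k−1)f(k)/C(k) = k*(k + 2)*(k + 6)**2/(5*(2*k + 7)).
s_(k+1) − s_k = 4*(-2*k - 7)/(k**4 + 14*k**3 + 65*k**2 + 112*k + 60) = t_k.

s_k = 4*k*(-k - 6)/(5*(k**2 + 6*k + 5))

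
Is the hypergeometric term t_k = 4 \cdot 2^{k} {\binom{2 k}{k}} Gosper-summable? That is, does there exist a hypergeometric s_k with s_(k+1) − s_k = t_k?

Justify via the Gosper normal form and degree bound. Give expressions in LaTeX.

Ratio r(k) = 4*(2*k + 1)/(k + 1).
Factor: A=8*k + 4; B=k + 1; C=1.
f must satisfy (8*k + 4)·f(k+1) − (k)·f(k) = 1.
From deg A=1, deg B=1, deg C=0: d=-1.
deg f ≤ -1 is impossible — no certificate.

No — key equation has no polynomial f.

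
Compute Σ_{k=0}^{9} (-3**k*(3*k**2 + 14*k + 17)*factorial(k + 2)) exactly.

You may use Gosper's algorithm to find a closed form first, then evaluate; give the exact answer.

Σ = -311130220262398

Ratio r(k) = 3*(3*k**3 + 29*k**2 + 94*k + 102)/(3*k**2 + 14*k + 17).
So A=3*k + 9 and B=1, with C=k**2 + 14*k/3 + 17/3.
Solve (3*k + 9)·f(k+1) − (1)·f(k) = k**2 + 14*k/3 + 17/3.
d = 1 from the (1,0,2) case.
A polynomial solution: f(k) = (k + 1)/3.
Then R = B(k−1)f/C = (k + 1)/(3*k**2 + 14*k + 17), so s_k = R(k)·t_k = -3**k*(k + 1)*factorial(k + 2).
s_(k+1) − s_k = -3**k*(3*k**2 + 14*k + 17)*factorial(k + 2) = t_k.
Evaluate s at k=10 and k=0: -311130220262400 and -2; difference -311130220262398.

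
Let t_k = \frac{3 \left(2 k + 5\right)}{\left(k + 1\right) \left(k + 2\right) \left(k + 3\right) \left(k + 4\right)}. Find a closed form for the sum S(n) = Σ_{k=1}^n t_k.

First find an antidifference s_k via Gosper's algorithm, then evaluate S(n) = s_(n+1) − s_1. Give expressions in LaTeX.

S(n) = \frac{3 n \left(n + 6\right)}{8 \left(n^{2} + 6 n + 8\right)}

The ratio is (k + 1)*(2*k + 7)/((k + 5)*(2*k + 5)).
Gosper form: A/B · C(k+1)/C(k) with A=k + 1, B=k + 5, C=k + 5/2.
Need (k + 1)·f(k+1) − (k + 4)·f(k) = k + 5/2.
d = 3 from the (1,1,1) case.
Coefficient equations give f(k) = k*(k + 2)*(k + 4)/6.
R(k) = B(k−1)·f(k)/C(k) = k*(k + 2)*(k + 4)**2/(3*(2*k + 5)); s_k = R·t_k = k*(k + 4)/(k**2 + 4*k + 3).
Verify: 3*(2*k + 5)/(k**4 + 10*k**3 + 35*k**2 + 50*k + 24) matches t_k.
Evaluate: s_(n+1) = (n**2 + 6*n + 5)/(n**2 + 6*n + 8); subtract s_(1) = 5/8 ⇒ S(n) = 3*n*(n + 6)/(8*(n**2 + 6*n + 8)).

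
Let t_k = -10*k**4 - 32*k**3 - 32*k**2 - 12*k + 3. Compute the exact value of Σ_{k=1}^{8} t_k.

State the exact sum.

Σ = -136128

Step 1: r(k) = (10*k**4 + 72*k**3 + 188*k**2 + 212*k + 83)/(10*k**4 + 32*k**3 + 32*k**2 + 12*k - 3).
Factor: A=1; B=1; C=k**4 + 16*k**3/5 + 16*k**2/5 + 6*k/5 - 3/10.
Need (1)·f(k+1) − (1)·f(k) = k**4 + 16*k**3/5 + 16*k**2/5 + 6*k/5 - 3/10.
deg f ≤ 5 (via 0,0,4).
Solving with deg f ≤ 5: f(k) = k*(k + 2)*(2*k**3 - k**2 - 2)/10.
Get s_k = R·t_k = k*(-2*k**4 - 3*k**3 + 2*k**2 + 2*k + 4) with R(k) = B(k−1)f(k)/C(k) = k*(k + 2)*(2*k**3 - k**2 - 2)/(10*k**4 + 32*k**3 + 32*k**2 + 12*k - 3).
Verify: -10*k**4 - 32*k**3 - 32*k**2 - 12*k + 3 matches t_k.
Evaluate s at k=9 and k=1: -136125 and 3; difference -136128.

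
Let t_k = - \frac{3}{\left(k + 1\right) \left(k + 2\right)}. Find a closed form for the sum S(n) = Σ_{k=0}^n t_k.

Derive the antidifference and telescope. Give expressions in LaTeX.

Step 1: r(k) = (k + 1)/(k + 3).
Gosper form: A/B · C(k+1)/C(k) with A=k + 1, B=k + 3, C=1.
Need (k + 1)·f(k+1) − (k + 2)·f(k) = 1.
Degrees (1,1,0) ⇒ d ≤ 1.
Solving with deg f ≤ 1: f(k) = k.
Certificate R = B(k−1)f/C = k*(k + 2) gives s_k = -3*k/(k + 1).
Check: Δs_k = -3/(k**2 + 3*k + 2). ✓
s_(n+1) = 3*(-n - 1)/(n + 2) and s_(0) = 0, so S(n) = 3*(-n - 1)/(n + 2).

S(n) = \frac{3 \left(- n - 1\right)}{n + 2}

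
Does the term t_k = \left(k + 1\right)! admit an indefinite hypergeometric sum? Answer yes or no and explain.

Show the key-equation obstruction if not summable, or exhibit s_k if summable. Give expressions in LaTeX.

Step 1: r(k) = k + 2.
Gosper form: A/B · C(k+1)/C(k) with A=k + 2, B=1, C=1.
Key eq: (k + 2)·f(k+1) = (1)·f(k) + (1).
Degrees (1,0,0) ⇒ d ≤ -1.
deg f ≤ -1 is impossible — no certificate.

No — key equation has no polynomial f.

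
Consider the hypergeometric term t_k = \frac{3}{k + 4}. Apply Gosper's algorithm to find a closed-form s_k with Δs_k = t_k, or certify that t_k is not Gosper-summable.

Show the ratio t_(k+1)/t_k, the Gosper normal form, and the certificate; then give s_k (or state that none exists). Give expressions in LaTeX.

no hypergeometric antidifference exists

Ratio r(k) = (k + 4)/(k + 5).
A = k + 4, B = k + 5, C = 1.
Need (k + 4)·f(k+1) − (k + 4)·f(k) = 1.
deg f ≤ 0 (via 1,1,0).
Put f(k) = c0: A·f(k+1) − B(k−1)·f(k) − C = -1; need -1 = 0 — inconsistent ⇒ no f, not summable.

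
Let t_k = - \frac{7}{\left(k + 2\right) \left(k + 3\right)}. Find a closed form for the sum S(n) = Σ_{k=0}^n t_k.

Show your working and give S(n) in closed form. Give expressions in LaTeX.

Compute t_(k+1)/t_k: get (k + 2)/(k + 4).
Gosper form: A/B · C(k+1)/C(k) with A=k + 2, B=k + 4, C=1.
Need (k + 2)·f(k+1) − (k + 3)·f(k) = 1.
Degrees (1,1,0) ⇒ d ≤ 1.
Coefficient equations give f(k) = k/2.
So s_k = (B(k−1)f/C)·t_k = (k*(k + 3)/2)·t_k = -7*k/(2*k + 4).
Check: Δs_k = -7/(k**2 + 5*k + 6). ✓
Telescope: S(n) = s_(n+1) − s_(0) = 7*(-n - 1)/(2*(n + 3)) − (0) = 7*(-n - 1)/(2*(n + 3)).

S(n) = \frac{7 \left(- n - 1\right)}{2 \left(n + 3\right)}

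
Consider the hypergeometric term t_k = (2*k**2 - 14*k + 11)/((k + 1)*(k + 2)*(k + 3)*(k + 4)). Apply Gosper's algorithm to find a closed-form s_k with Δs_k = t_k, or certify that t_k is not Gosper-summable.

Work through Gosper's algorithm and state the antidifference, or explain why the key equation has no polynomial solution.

Compute t_(k+1)/t_k: get -(k + 1)*(14*k - 2*(k + 1)**2 + 3)/((k + 5)*(2*k**2 - 14*k + 11)).
Take A(k)=k + 1, B(k)=k + 5, C(k)=k**2 - 7*k + 11/2.
Key eq: (k + 1)·f(k+1) = (k + 4)·f(k) + (k**2 - 7*k + 11/2).
d = 3 from the (1,1,2) case.
A polynomial solution: f(k) = k*(k**2 + 2*k + 19)/4.
Then R = B(k−1)f/C = k*(k + 4)*(k**2 + 2*k + 19)/(2*(2*k**2 - 14*k + 11)), so s_k = R(k)·t_k = k*(k**2 + 2*k + 19)/(2*(k + 1)*(k + 2)*(k + 3)).
Δs = (2*k**2 - 14*k + 11)/(k**4 + 10*k**3 + 35*k**2 + 50*k + 24), as required.

s_k = k*(k**2 + 2*k + 19)/(2*(k + 1)*(k + 2)*(k + 3))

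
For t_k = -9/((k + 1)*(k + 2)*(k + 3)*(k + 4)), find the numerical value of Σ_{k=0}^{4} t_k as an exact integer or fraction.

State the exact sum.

Σ = -55/112

Step 1: r(k) = (k + 1)/(k + 5).
Normal form (A,B,C) = (k + 1, k + 5, 1).
Set up (k + 1)·f(k+1) − (k + 4)·f(k) − (1) = 0.
From deg A=1, deg B=1, deg C=0: d=3.
A polynomial solution: f(k) = k*(k**2 + 6*k + 11)/18.
R(k) = B(k−1)·f(k)/C(k) = k*(k + 4)*(k**2 + 6*k + 11)/18; s_k = R·t_k = k*(-k**2 - 6*k - 11)/(2*(k + 1)*(k + 2)*(k + 3)).
Δs = -9/(k**4 + 10*k**3 + 35*k**2 + 50*k + 24), as required.
Telescoping: Σ = s_(5) − s_(0) = -55/112 − (0) = -55/112.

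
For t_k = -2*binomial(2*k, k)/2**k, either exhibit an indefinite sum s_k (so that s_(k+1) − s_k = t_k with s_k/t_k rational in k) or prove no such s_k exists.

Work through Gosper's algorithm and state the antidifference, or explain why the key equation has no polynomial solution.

Step 1: r(k) = (2*k + 1)/(k + 1).
A = 2*k + 1, B = k + 1, C = 1.
f must satisfy (2*k + 1)·f(k+1) − (k)·f(k) = 1.
d = -1 from the (1,1,0) case.
Negative degree bound (-1): no f exists, t_k not Gosper-summable.

not Gosper-summable; s_k does not exist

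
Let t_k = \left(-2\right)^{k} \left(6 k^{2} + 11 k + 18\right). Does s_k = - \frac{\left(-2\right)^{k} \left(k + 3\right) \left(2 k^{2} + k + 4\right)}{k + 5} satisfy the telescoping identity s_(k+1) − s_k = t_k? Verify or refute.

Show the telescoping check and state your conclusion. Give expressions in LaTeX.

s_(k+1) = 2*(-2)**k*(k + 4)*(k + 2*(k + 1)**2 + 5)/(k + 6)
s_(k+1) − s_k = (-2)**k*(6*k**4 + 65*k**3 + 233*k**2 + 380*k + 352)/(k**2 + 11*k + 30)
(s_(k+1) − s_k) − t_k = (-2)**(k + 1)*(6*k**3 + 43*k**2 + 74*k + 94)/(k**2 + 11*k + 30)

Invalid: residual \frac{\left(-2\right)^{k + 1} \left(6 k^{3} + 43 k^{2} + 74 k + 94\right)}{k^{2} + 11 k + 30} ≠ 0.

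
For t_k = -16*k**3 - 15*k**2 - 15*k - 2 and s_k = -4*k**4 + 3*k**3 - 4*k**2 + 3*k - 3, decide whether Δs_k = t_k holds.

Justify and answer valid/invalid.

s_(k+1) = -4*k**4 - 13*k**3 - 19*k**2 - 12*k - 5
s_(k+1) − s_k = -16*k**3 - 15*k**2 - 15*k - 2
(s_(k+1) − s_k) − t_k = 0

valid; difference matches t_k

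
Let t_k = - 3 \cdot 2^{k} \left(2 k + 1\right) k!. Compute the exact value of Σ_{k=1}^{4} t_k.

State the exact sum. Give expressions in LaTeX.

Σ = -11514

t_(k+1)/t_k = 2*(k + 1)*(2*k + 3)/(2*k + 1).
Gosper form: A/B · C(k+1)/C(k) with A=2*k + 2, B=1, C=k + 1/2.
Set up (2*k + 2)·f(k+1) − (1)·f(k) − (k + 1/2) = 0.
d = 0 from the (1,0,1) case.
Match coefficients ⇒ f(k) = 1/2.
So s_k = (B(k−1)f/C)·t_k = (1/(2*k + 1))·t_k = -3*2**k*factorial(k).
s_(k+1) − s_k = -3*2**k*(2*k + 1)*factorial(k) = t_k.
Σ_(k=1)^(4) t_k = s_(5) − s_(1) = -11520 − (-6) = -11514.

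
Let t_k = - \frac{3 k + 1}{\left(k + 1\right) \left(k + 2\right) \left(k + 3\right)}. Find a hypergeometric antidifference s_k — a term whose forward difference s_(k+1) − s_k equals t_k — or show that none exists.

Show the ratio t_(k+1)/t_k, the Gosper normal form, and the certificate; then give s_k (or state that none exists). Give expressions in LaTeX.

Step 1: r(k) = (k + 1)*(3*k + 4)/((k + 4)*(3*k + 1)).
Factor: A=k + 1; B=k + 4; C=k + 1/3.
Set up (k + 1)·f(k+1) − (k + 3)·f(k) − (k + 1/3) = 0.
From deg A=1, deg B=1, deg C=1: d=2.
Solve for f: f(k) = k**2/3 (degree 2 ≤ 2).
Certificate R = B(k−1)f/C = k**2*(k + 3)/(3*k + 1) gives s_k = -k**2/((k + 1)*(k + 2)).
s_(k+1) − s_k = (-3*k - 1)/(k**3 + 6*k**2 + 11*k + 6) = t_k.

s_k = - \frac{k^{2}}{\left(k + 1\right) \left(k + 2\right)}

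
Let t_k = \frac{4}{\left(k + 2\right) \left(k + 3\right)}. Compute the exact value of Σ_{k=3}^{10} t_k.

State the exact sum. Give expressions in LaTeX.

Σ = 32/65

r(k) = (k + 2)/(k + 4) after simplifying.
Normal form (A,B,C) = (k + 2, k + 4, 1).
f must satisfy (k + 2)·f(k+1) − (k + 3)·f(k) = 1.
deg f ≤ 1 (via 1,1,0).
Solving with deg f ≤ 1: f(k) = k/2.
Then R = B(k−1)f/C = k*(k + 3)/2, so s_k = R(k)·t_k = 2*k/(k + 2).
s_(k+1) − s_k = 4/(k**2 + 5*k + 6) = t_k.
Telescoping: Σ = s_(11) − s_(3) = 22/13 − (6/5) = 32/65.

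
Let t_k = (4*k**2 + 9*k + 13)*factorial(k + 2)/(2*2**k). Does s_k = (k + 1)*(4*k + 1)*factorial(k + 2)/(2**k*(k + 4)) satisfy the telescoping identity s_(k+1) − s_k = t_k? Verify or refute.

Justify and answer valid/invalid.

s_(k+1) = (k + 2)*(4*k + 5)*factorial(k + 3)/(2*2**k*(k + 5))
s_(k+1) − s_k = (4*k**4 + 33*k**3 + 99*k**2 + 174*k + 110)*factorial(k + 2)/(2*2**k*(k + 4)*(k + 5))
(s_(k+1) − s_k) − t_k = -3*(4*k**3 + 25*k**2 + 41*k + 50)*factorial(k + 2)/(2*2**k*(k + 4)*(k + 5))

Invalid: residual -3*(4*k**3 + 25*k**2 + 41*k + 50)*factorial(k + 2)/(2*2**k*(k + 4)*(k + 5)) ≠ 0.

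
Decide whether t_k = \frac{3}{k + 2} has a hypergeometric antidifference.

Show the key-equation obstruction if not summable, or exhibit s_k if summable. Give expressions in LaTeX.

Ratio r(k) = (k + 2)/(k + 3).
Gosper form: A/B · C(k+1)/C(k) with A=k + 2, B=k + 3, C=1.
f must satisfy (k + 2)·f(k+1) − (k + 2)·f(k) = 1.
deg f ≤ 0 (via 1,1,0).
Generic f = c0 gives residual -1; -1 = 0 cannot hold, so t_k is not Gosper-summable.

No — t_k has no hypergeometric antidifference.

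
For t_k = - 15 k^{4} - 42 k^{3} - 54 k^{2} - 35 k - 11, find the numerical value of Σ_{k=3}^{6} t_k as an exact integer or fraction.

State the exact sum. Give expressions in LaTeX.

r(k) = (15*k**4 + 102*k**3 + 270*k**2 + 329*k + 157)/(15*k**4 + 42*k**3 + 54*k**2 + 35*k + 11) after simplifying.
Take A(k)=1, B(k)=1, C(k)=k**4 + 14*k**3/5 + 18*k**2/5 + 7*k/3 + 11/15.
f must satisfy (1)·f(k+1) − (1)·f(k) = k**4 + 14*k**3/5 + 18*k**2/5 + 7*k/3 + 11/15.
deg f ≤ 5 (via 0,0,4).
Solving with deg f ≤ 5: f(k) = k*(3*k**4 + 3*k**3 + 2*k**2 + k + 2)/15.
R(k) = B(k−1)·f(k)/C(k) = k*(3*k**4 + 3*k**3 + 2*k**2 + k + 2)/(15*k**4 + 42*k**3 + 54*k**2 + 35*k + 11); s_k = R·t_k = k*(-3*k**4 - 3*k**3 - 2*k**2 - k - 2).
Verify: -15*k**4 - 42*k**3 - 54*k**2 - 35*k - 11 matches t_k.
Evaluate s at k=7 and k=3: -58373 and -1041; difference -57332.

Σ = -57332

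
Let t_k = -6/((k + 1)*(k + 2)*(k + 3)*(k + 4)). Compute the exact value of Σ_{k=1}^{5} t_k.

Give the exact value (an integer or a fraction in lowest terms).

The ratio is (k + 1)/(k + 5).
Gosper form: A/B · C(k+1)/C(k) with A=k + 1, B=k + 5, C=1.
Need (k + 1)·f(k+1) − (k + 4)·f(k) = 1.
Bound: deg f ≤ 3.
Solve for f: f(k) = k*(k**2 + 6*k + 11)/18 (degree 3 ≤ 3).
Certificate R = B(k−1)f/C = k*(k + 4)*(k**2 + 6*k + 11)/18 gives s_k = k*(-k**2 - 6*k - 11)/(3*(k + 1)*(k + 2)*(k + 3)).
Verify: -6/(k**4 + 10*k**3 + 35*k**2 + 50*k + 24) matches t_k.
Evaluate s at k=6 and k=1: -83/252 and -1/4; difference -5/63.

Σ = -5/63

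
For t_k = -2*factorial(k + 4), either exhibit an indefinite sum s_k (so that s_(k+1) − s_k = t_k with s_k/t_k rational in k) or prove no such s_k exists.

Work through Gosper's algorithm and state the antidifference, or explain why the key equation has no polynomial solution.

t_(k+1)/t_k = k + 5.
Factor: A=k + 5; B=1; C=1.
Need (k + 5)·f(k+1) − (1)·f(k) = 1.
From deg A=1, deg B=0, deg C=0: d=-1.
d = -1 < 0 ⇒ no nonzero polynomial f; not summable.

not Gosper-summable; s_k does not exist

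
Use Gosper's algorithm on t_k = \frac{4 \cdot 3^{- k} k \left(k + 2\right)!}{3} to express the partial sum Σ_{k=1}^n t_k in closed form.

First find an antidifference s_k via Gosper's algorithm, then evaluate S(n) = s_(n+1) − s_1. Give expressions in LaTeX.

The ratio is (k + 1)*(k + 3)/(3*k).
Normal form (A,B,C) = (k/3 + 1, 1, k).
Need (k/3 + 1)·f(k+1) − (1)·f(k) = k.
d = 0 from the (1,0,1) case.
Solving with deg f ≤ 0: f(k) = 3.
Then R = B(k−1)f/C = 3/k, so s_k = R(k)·t_k = 4*factorial(k + 2)/3**k.
Δs = 4*k*factorial(k + 2)/(3*3**k), as required.
Σ_(k=1)^n t_k = s_(n+1) − s_(1) = (4*3**(-n - 1)*factorial(n + 3)) − (8), i.e. -8 + 4*factorial(n + 3)/(3*3**n).

S(n) = -8 + \frac{4 \cdot 3^{- n} \left(n + 3\right)!}{3}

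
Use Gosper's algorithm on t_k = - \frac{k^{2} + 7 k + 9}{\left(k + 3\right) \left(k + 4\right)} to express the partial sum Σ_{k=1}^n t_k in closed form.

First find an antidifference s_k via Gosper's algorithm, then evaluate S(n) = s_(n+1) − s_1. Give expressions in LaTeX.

r(k) = (k + 3)*(7*k + (k + 1)**2 + 16)/((k + 5)*(k**2 + 7*k + 9)) after simplifying.
Take A(k)=k + 3, B(k)=k + 5, C(k)=k**2 + 7*k + 9.
Need (k + 3)·f(k+1) − (k + 4)·f(k) = k**2 + 7*k + 9.
Degrees (1,1,2) ⇒ d ≤ 2.
A polynomial solution: f(k) = k*(k + 2).
Then R = B(k−1)f/C = k*(k + 2)*(k + 4)/(k**2 + 7*k + 9), so s_k = R(k)·t_k = k*(-k - 2)/(k + 3).
Δs = (-k**2 - 7*k - 9)/(k**2 + 7*k + 12), as required.
Σ_(k=1)^n t_k = s_(n+1) − s_(1) = ((-n**2 - 4*n - 3)/(n + 4)) − (-3/4), i.e. n*(-4*n - 13)/(4*(n + 4)).

S(n) = \frac{n \left(- 4 n - 13\right)}{4 \left(n + 4\right)}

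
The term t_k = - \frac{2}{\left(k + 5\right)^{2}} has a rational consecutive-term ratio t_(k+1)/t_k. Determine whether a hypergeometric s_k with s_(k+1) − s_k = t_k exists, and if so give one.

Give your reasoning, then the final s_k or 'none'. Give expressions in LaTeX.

t_(k+1)/t_k = (k + 5)**2/(k + 6)**2.
Normal form (A,B,C) = (k**2 + 10*k + 25, k**2 + 12*k + 36, 1).
Set up (k**2 + 10*k + 25)·f(k+1) − (k**2 + 10*k + 25)·f(k) − (1) = 0.
From deg A=2, deg B=2, deg C=0: d=0.
f = c0 ⇒ A·f(k+1) − B(k−1)·f(k) − C = -1. The system {-1 = 0} is inconsistent; no antidifference.

not Gosper-summable; s_k does not exist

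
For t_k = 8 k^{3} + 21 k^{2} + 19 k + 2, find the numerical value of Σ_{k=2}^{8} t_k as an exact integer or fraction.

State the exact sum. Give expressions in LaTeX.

Σ = 15302

r(k) = (8*k**3 + 45*k**2 + 85*k + 50)/(8*k**3 + 21*k**2 + 19*k + 2) after simplifying.
Take A(k)=1, B(k)=1, C(k)=k**3 + 21*k**2/8 + 19*k/8 + 1/4.
Solve (1)·f(k+1) − (1)·f(k) = k**3 + 21*k**2/8 + 19*k/8 + 1/4.
deg f ≤ 4 (via 0,0,3).
Match coefficients ⇒ f(k) = k*(2*k**3 + 3*k**2 + k - 4)/8.
R(k) = B(k−1)·f(k)/C(k) = k*(2*k**3 + 3*k**2 + k - 4)/(8*k**3 + 21*k**2 + 19*k + 2); s_k = R·t_k = k*(2*k**3 + 3*k**2 + k - 4).
Verify: 8*k**3 + 21*k**2 + 19*k + 2 matches t_k.
Telescoping: Σ = s_(9) − s_(2) = 15354 − (52) = 15302.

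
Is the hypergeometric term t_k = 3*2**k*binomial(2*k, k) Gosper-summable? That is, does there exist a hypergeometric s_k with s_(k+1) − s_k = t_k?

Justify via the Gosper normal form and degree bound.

Compute t_(k+1)/t_k: get 4*(2*k + 1)/(k + 1).
Normal form (A,B,C) = (8*k + 4, k + 1, 1).
f must satisfy (8*k + 4)·f(k+1) − (k)·f(k) = 1.
Degrees (1,1,0) ⇒ d ≤ -1.
d = -1 < 0 ⇒ no nonzero polynomial f; not summable.

No — key equation has no polynomial f.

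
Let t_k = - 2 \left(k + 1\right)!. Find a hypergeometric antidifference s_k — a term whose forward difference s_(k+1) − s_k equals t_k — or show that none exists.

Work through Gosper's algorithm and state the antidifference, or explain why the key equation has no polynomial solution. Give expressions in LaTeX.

r(k) = k + 2 after simplifying.
So A=k + 2 and B=1, with C=1.
Solve (k + 2)·f(k+1) − (1)·f(k) = 1.
Bound: deg f ≤ -1.
Bound -1 < 0, so the key equation has no polynomial solution.

none (Gosper's algorithm certifies no s_k)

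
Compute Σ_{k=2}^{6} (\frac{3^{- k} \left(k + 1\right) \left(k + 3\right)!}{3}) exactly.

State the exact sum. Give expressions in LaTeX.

r(k) = (k + 2)*(k + 4)/(3*(k + 1)) after simplifying.
So A=k/3 + 4/3 and B=1, with C=k + 1.
Key eq: (k/3 + 4/3)·f(k+1) = (1)·f(k) + (k + 1).
d = 0 from the (1,0,1) case.
A polynomial solution: f(k) = 3.
Certificate R = B(k−1)f/C = 3/(k + 1) gives s_k = factorial(k + 3)/3**k.
Check: Δs_k = (k + 1)*factorial(k + 3)/(3*3**k). ✓
Evaluate s at k=7 and k=2: 44800/27 and 40/3; difference 44440/27.

Σ = 44440/27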